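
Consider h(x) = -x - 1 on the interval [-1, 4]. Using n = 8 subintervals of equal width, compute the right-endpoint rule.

Δx = (4 − (-1))/8 = 0.625.
Right endpoints: -0.375, 0.25, 0.875, 1.5, 2.125, 2.75, 3.375, 4.
h(-0.375) = -0.625, h(0.25) = -1.25, h(0.875) = -1.875, h(1.5) = -2.5, h(2.125) = -3.125, h(2.75) = -3.75, h(3.375) = -4.375, h(4) = -5.
Sum = Δx · [h(-0.375) + h(0.25) + h(0.875) + ...].
Sum = -14.0625.

-14.0625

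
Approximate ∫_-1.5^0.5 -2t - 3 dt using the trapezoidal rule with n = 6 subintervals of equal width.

Δt = (0.5 − (-1.5))/6 = 1/3.
f(-1.5) = 0, f(-7/6) = -2/3, f(-5/6) = -4/3, f(-0.5) = -2, f(-1/6) = -8/3, f(1/6) = -10/3, f(0.5) = -4.
T_6 = (Δt/2)·[f(t_0) + 2f(t_1) + ... + 2f(t_{5}) + f(t_6)].
Sum = -4.

-4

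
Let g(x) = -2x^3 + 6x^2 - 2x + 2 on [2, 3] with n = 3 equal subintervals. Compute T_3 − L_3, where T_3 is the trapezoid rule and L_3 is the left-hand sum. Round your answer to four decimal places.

T_3 ≈ 2.333333.
L_3 = 4.
T_3 − L_3 ≈ -1.6667.

-1.6667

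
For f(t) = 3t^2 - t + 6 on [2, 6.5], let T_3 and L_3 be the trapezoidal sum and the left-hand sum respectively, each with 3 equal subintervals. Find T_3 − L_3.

T_3 = 279.5625.
L_3 = 196.875.
T_3 − L_3 = 82.6875.

82.6875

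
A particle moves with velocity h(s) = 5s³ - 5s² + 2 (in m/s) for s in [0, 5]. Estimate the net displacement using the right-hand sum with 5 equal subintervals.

Δs = (5 − 0)/5 = 1.
Right endpoints: 1, 2, 3, 4, 5.
h(1) = 2, h(2) = 22, h(3) = 92, h(4) = 242, h(5) = 502.
Sum = Δs · [h(1) + h(2) + h(3) + h(4) + h(5)].
Sum = 860.

860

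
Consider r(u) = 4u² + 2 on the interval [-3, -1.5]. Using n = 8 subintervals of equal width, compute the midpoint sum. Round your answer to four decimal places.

Δu = (-1.5 − (-3))/8 = 0.1875.
Midpoints: -2.90625, -2.71875, -2.53125, -2.34375, -2.15625, -1.96875, -1.78125, -1.59375.
r(-2.90625) = 35.78515625, r(-2.71875) = 31.56640625, r(-2.53125) = 27.62890625, r(-2.34375) = 23.97265625, r(-2.15625) = 20.59765625, r(-1.96875) = 17.50390625, r(-1.78125) = 14.69140625, r(-1.59375) = 12.16015625.
Sum = Δu · [r(-2.90625) + r(-2.71875) + r(-2.53125) + ...].
Sum ≈ 34.4824.

34.4824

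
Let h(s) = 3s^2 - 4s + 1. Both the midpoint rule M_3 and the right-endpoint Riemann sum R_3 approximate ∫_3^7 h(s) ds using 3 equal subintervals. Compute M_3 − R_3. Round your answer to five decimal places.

M_3 ≈ 238.2222222.
R_3 ≈ 312.8888889.
M_3 − R_3 ≈ -74.66667.

-74.66667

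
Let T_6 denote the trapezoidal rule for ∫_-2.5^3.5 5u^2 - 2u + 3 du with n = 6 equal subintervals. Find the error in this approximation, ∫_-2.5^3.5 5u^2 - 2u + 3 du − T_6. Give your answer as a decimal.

Exact integral: ∫_-2.5^3.5 f(u) du = 109.5.
T_6 = 114.5.
Error = 109.5 − 114.5 = -5.

-5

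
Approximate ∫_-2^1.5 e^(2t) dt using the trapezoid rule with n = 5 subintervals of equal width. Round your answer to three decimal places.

Δt = (1.5 − (-2))/5 = 0.7.
f(-2) ≈ 0.018, f(-1.3) ≈ 0.074, f(-0.6) ≈ 0.301, f(0.1) ≈ 1.221, f(0.8) ≈ 4.953, f(1.5) ≈ 20.086.
T_5 = (Δt/2)·[f(t_0) + 2f(t_1) + ... + 2f(t_{4}) + f(t_5)].
Sum ≈ 11.621.

11.621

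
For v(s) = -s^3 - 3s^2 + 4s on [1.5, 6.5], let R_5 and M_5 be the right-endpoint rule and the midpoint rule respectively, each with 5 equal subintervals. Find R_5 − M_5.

-204.375

R_5 = -834.375.
M_5 = -630.
R_5 − M_5 = -204.375.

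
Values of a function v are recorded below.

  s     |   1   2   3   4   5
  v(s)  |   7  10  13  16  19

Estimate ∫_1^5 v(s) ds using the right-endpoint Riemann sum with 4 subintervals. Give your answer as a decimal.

Δs = 1.
Sum = 1·[10 + 13 + 16 + 19] = 58.

58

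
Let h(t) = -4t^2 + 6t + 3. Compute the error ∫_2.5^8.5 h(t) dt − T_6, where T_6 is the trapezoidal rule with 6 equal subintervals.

Exact integral: ∫_2.5^8.5 h(t) dt = -582.
T_6 = -586.
Error = -582 − (-586) = 4.

4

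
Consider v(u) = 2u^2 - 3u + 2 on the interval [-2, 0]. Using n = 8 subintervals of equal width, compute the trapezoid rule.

Δu = (0 − (-2))/8 = 0.25.
v(-2) = 16, v(-1.75) = 13.375, v(-1.5) = 11, v(-1.25) = 8.875, v(-1) = 7, v(-0.75) = 5.375, v(-0.5) = 4, v(-0.25) = 2.875, v(0) = 2.
T_8 = (Δu/2)·[v(u_0) + 2v(u_1) + ... + 2v(u_{7}) + v(u_8)].
Sum = 15.375.

15.375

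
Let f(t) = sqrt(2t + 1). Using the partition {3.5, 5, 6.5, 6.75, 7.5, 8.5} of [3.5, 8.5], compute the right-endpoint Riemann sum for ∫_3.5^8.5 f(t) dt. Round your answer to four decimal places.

Subinterval widths: 1.5, 1.5, 0.25, 0.75, 1.
Right endpoints: 5, 6.5, 6.75, 7.5, 8.5.
f(5) ≈ 3.3166, f(6.5) ≈ 3.7417, f(6.75) ≈ 3.8079, f(7.5) ≈ 4.0000, f(8.5) ≈ 4.2426.
Sum = Σ Δt_i · f(t_i).
Sum ≈ 18.7820.

18.7820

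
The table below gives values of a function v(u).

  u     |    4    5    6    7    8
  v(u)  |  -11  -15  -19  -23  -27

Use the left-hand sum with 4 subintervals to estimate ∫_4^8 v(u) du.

-68

Δu = 1.
Sum = 1·[(-11) + (-15) + (-19) + (-23)] = -68.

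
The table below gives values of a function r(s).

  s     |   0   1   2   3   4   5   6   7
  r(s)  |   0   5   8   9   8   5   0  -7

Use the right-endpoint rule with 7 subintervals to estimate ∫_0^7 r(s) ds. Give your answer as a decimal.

Δs = 1.
Sum = 1·[5 + 8 + 9 + 8 + 5 + 0 + (-7)] = 28.

28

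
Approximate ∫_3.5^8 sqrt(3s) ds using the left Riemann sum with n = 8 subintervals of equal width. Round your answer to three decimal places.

Δs = (8 − 3.5)/8 = 0.5625.
Left endpoints: 3.5, 4.0625, 4.625, 5.1875, 5.75, 6.3125, 6.875, 7.4375.
f(3.5) ≈ 3.240, f(4.0625) ≈ 3.491, f(4.625) ≈ 3.725, f(5.1875) ≈ 3.945, f(5.75) ≈ 4.153, f(6.3125) ≈ 4.352, f(6.875) ≈ 4.541, f(7.4375) ≈ 4.724.
Sum = Δs · [f(3.5) + f(4.0625) + f(4.625) + ...].
Sum ≈ 18.096.

18.096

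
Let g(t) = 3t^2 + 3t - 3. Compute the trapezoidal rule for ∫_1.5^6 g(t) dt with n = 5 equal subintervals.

251.5725

Δt = (6 − 1.5)/5 = 0.9.
g(1.5) = 8.25, g(2.4) = 21.48, g(3.3) = 39.57, g(4.2) = 62.52, g(5.1) = 90.33, g(6) = 123.
T_5 = (Δt/2)·[g(t_0) + 2g(t_1) + ... + 2g(t_{4}) + g(t_5)].
Sum = 251.5725.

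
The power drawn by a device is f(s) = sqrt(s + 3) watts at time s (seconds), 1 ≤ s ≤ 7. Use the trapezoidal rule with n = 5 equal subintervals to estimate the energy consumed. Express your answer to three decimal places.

Δs = (7 − 1)/5 = 1.2.
f(1) ≈ 2.000, f(2.2) ≈ 2.280, f(3.4) ≈ 2.530, f(4.6) ≈ 2.757, f(5.8) ≈ 2.966, f(7) ≈ 3.162.
T_5 = (Δs/2)·[f(s_0) + 2f(s_1) + ... + 2f(s_{4}) + f(s_5)].
Sum ≈ 15.738.

15.738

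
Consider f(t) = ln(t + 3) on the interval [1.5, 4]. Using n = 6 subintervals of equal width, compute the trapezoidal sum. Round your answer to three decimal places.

4.352

Δt = (4 − 1.5)/6 = 5/12.
f(1.5) ≈ 1.504, f(23/12) ≈ 1.593, f(7/3) ≈ 1.674, f(2.75) ≈ 1.749, f(19/6) ≈ 1.819, f(43/12) ≈ 1.885, f(4) ≈ 1.946.
T_6 = (Δt/2)·[f(t_0) + 2f(t_1) + ... + 2f(t_{5}) + f(t_6)].
Sum ≈ 4.352.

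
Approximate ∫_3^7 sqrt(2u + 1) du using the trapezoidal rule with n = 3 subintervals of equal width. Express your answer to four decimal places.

13.1738

Δu = (7 − 3)/3 = 4/3.
f(3) ≈ 2.6458, f(13/3) ≈ 3.1091, f(17/3) ≈ 3.5119, f(7) ≈ 3.8730.
T_3 = (Δu/2)·[f(u_0) + 2f(u_1) + 2f(u_2) + f(u_3)].
Sum ≈ 13.1738.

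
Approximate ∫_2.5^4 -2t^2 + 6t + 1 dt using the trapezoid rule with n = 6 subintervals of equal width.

-1.53125

Δt = (4 − 2.5)/6 = 0.25.
f(2.5) = 3.5, f(2.75) = 2.375, f(3) = 1, f(3.25) = -0.625, f(3.5) = -2.5, f(3.75) = -4.625, f(4) = -7.
T_6 = (Δt/2)·[f(t_0) + 2f(t_1) + ... + 2f(t_{5}) + f(t_6)].
Sum = -1.53125.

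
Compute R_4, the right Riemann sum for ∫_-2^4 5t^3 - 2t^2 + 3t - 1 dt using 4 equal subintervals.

558.75

Δt = (4 − (-2))/4 = 1.5.
Right endpoints: -0.5, 1, 2.5, 4.
f(-0.5) = -3.625, f(1) = 5, f(2.5) = 72.125, f(4) = 299.
Sum = Δt · [f(-0.5) + f(1) + f(2.5) + f(4)].
Sum = 558.75.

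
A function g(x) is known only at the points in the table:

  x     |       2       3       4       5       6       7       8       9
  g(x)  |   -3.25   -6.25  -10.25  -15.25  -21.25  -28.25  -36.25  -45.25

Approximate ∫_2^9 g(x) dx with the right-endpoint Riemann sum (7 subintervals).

Δx = 1.
Sum = 1·[(-6.25) + (-10.25) + (-15.25) + (-21.25) + (-28.25) + (-36.25) + (-45.25)] = -162.75.

-162.75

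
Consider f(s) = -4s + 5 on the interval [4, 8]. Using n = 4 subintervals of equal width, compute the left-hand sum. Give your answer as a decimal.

Δs = (8 − 4)/4 = 1.
Left endpoints: 4, 5, 6, 7.
f(4) = -11, f(5) = -15, f(6) = -19, f(7) = -23.
Sum = Δs · [f(4) + f(5) + f(6) + f(7)].
Sum = -68.

-68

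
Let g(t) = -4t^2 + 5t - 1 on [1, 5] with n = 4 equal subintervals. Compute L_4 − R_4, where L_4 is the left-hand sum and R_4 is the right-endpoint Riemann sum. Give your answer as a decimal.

L_4 = -74.
R_4 = -150.
L_4 − R_4 = 76.

76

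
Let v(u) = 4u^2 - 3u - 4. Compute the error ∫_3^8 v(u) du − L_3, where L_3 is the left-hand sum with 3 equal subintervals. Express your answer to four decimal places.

161.5741

Exact integral: ∫_3^8 v(u) du ≈ 544.166667.
L_3 ≈ 382.592593.
Error ≈ 544.166667 − 382.592593 ≈ 161.5741.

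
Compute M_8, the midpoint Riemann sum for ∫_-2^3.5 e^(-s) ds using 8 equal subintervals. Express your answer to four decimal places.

7.2159

Δs = (3.5 − (-2))/8 = 0.6875.
Midpoints: -1.65625, -0.96875, -0.28125, 0.40625, 1.09375, 1.78125, 2.46875, 3.15625.
f(-1.65625) ≈ 5.2396, f(-0.96875) ≈ 2.6346, f(-0.28125) ≈ 1.3248, f(0.40625) ≈ 0.6661, f(1.09375) ≈ 0.3350, f(1.78125) ≈ 0.1684, f(2.46875) ≈ 0.0847, f(3.15625) ≈ 0.0426.
Sum = Δs · [f(-1.65625) + f(-0.96875) + f(-0.28125) + ...].
Sum ≈ 7.2159.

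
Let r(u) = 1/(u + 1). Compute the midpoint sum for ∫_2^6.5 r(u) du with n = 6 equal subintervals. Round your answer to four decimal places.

Δu = (6.5 − 2)/6 = 0.75.
Midpoints: 2.375, 3.125, 3.875, 4.625, 5.375, 6.125.
r(2.375) = 8/27, r(3.125) = 8/33, r(3.875) = 8/39, r(4.625) = 8/45, r(5.375) = 8/51, r(6.125) = 8/57.
Sum = Δu · [r(2.375) + r(3.125) + r(3.875) + ...].
Sum ≈ 0.9141.

0.9141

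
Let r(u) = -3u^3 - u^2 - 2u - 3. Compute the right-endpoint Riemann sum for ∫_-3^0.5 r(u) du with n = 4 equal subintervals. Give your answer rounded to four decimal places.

Δu = (0.5 − (-3))/4 = 0.875.
Right endpoints: -2.125, -1.25, -0.375, 0.5.
r(-2.125) = 13067/512, r(-1.25) = 3.796875, r(-0.375) = -1143/512, r(0.5) = -4.625.
Sum = Δu · [r(-2.125) + r(-1.25) + r(-0.375) + r(0.5)].
Sum ≈ 19.6533.

19.6533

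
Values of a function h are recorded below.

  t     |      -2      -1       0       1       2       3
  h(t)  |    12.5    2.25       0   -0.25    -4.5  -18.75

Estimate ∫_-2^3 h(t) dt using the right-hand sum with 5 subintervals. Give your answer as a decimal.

Δt = 1.
Sum = 1·[2.25 + 0 + (-0.25) + (-4.5) + (-18.75)] = -21.25.

-21.25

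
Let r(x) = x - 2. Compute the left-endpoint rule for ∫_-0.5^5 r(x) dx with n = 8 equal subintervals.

-0.515625

Δx = (5 − (-0.5))/8 = 0.6875.
Left endpoints: -0.5, 0.1875, 0.875, 1.5625, 2.25, 2.9375, 3.625, 4.3125.
r(-0.5) = -2.5, r(0.1875) = -1.8125, r(0.875) = -1.125, r(1.5625) = -0.4375, r(2.25) = 0.25, r(2.9375) = 0.9375, r(3.625) = 1.625, r(4.3125) = 2.3125.
Sum = Δx · [r(-0.5) + r(0.1875) + r(0.875) + ...].
Sum = -0.515625.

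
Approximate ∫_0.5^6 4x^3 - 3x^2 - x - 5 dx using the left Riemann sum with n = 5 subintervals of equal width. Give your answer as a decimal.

Δx = (6 − 0.5)/5 = 1.1.
Left endpoints: 0.5, 1.6, 2.7, 3.8, 4.9.
f(0.5) = -5.75, f(1.6) = 2.104, f(2.7) = 49.162, f(3.8) = 167.368, f(4.9) = 388.666.
Sum = Δx · [f(0.5) + f(1.6) + f(2.7) + f(3.8) + f(4.9)].
Sum = 661.705.

661.705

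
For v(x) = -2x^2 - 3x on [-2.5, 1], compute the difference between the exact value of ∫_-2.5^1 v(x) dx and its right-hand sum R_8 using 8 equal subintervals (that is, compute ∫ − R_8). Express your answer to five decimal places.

Exact integral: ∫_-2.5^1 v(x) dx ≈ -3.2083333.
R_8 ≈ -3.4316406.
Error ≈ -3.2083333 − (-3.4316406) ≈ 0.22331.

0.22331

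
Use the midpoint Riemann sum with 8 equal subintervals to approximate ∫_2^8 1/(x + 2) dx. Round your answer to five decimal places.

0.91507

Δx = (8 − 2)/8 = 0.75.
Midpoints: 2.375, 3.125, 3.875, 4.625, 5.375, 6.125, 6.875, 7.625.
f(2.375) = 8/35, f(3.125) = 8/41, f(3.875) = 8/47, f(4.625) = 8/53, f(5.375) = 8/59, f(6.125) = 8/65, f(6.875) = 8/71, f(7.625) = 8/77.
Sum = Δx · [f(2.375) + f(3.125) + f(3.875) + ...].
Sum ≈ 0.91507.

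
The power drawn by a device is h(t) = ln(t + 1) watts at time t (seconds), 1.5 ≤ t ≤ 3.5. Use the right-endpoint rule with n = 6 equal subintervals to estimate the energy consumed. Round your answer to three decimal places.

Δt = (3.5 − 1.5)/6 = 1/3.
Right endpoints: 11/6, 13/6, 2.5, 17/6, 19/6, 3.5.
h(11/6) ≈ 1.041, h(13/6) ≈ 1.153, h(2.5) ≈ 1.253, h(17/6) ≈ 1.344, h(19/6) ≈ 1.427, h(3.5) ≈ 1.504.
Sum = Δt · [h(11/6) + h(13/6) + h(2.5) + ...].
Sum ≈ 2.574.

2.574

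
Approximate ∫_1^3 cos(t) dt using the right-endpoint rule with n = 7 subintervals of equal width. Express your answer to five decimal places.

Δt = (3 − 1)/7 = 2/7.
Right endpoints: 9/7, 11/7, 13/7, 15/7, 17/7, 19/7, 3.
f(9/7) ≈ 0.28124, f(11/7) ≈ -0.00063, f(13/7) ≈ -0.28245, f(15/7) ≈ -0.54137, f(17/7) ≈ -0.75639, f(19/7) ≈ -0.91009, f(3) ≈ -0.98999.
Sum = Δt · [f(9/7) + f(11/7) + f(13/7) + ...].
Sum ≈ -0.91419.

-0.91419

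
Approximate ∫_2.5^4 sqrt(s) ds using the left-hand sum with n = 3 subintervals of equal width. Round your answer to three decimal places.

2.592

Δs = (4 − 2.5)/3 = 0.5.
Left endpoints: 2.5, 3, 3.5.
f(2.5) ≈ 1.581, f(3) ≈ 1.732, f(3.5) ≈ 1.871.
Sum = Δs · [f(2.5) + f(3) + f(3.5)].
Sum ≈ 2.592.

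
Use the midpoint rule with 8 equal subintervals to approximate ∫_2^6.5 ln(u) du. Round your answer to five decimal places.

Δu = (6.5 − 2)/8 = 0.5625.
Midpoints: 2.28125, 2.84375, 3.40625, 3.96875, 4.53125, 5.09375, 5.65625, 6.21875.
f(2.28125) ≈ 0.82472, f(2.84375) ≈ 1.04512, f(3.40625) ≈ 1.22561, f(3.96875) ≈ 1.37845, f(4.53125) ≈ 1.51100, f(5.09375) ≈ 1.62801, f(5.65625) ≈ 1.73276, f(6.21875) ≈ 1.82757.
Sum = Δu · [f(2.28125) + f(2.84375) + f(3.40625) + ...].
Sum ≈ 6.28495.

6.28495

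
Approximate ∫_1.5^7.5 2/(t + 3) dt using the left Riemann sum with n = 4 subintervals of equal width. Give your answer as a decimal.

1.9

Δt = (7.5 − 1.5)/4 = 1.5.
Left endpoints: 1.5, 3, 4.5, 6.
f(1.5) = 4/9, f(3) = 1/3, f(4.5) = 4/15, f(6) = 2/9.
Sum = Δt · [f(1.5) + f(3) + f(4.5) + f(6)].
Sum = 1.9.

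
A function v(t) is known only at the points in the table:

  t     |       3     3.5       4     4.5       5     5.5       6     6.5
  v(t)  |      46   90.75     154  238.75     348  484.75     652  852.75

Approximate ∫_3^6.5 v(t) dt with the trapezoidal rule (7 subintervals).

Δt = 0.5.
T_7 = (0.5/2)·[46 + 2·90.75 + 2·154 + 2·238.75 + 2·348 + 2·484.75 + 2·652 + 852.75] = 1208.8125.

1208.8125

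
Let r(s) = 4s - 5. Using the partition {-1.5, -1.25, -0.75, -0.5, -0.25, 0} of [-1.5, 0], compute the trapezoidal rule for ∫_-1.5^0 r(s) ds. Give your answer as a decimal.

-12

Subinterval widths: 0.25, 0.5, 0.25, 0.25, 0.25.
r(-1.5) = -11, r(-1.25) = -10, r(-0.75) = -8, r(-0.5) = -7, r(-0.25) = -6, r(0) = -5.
On each subinterval the trapezoid contributes (Δs_i/2)·[r(s_{i-1}) + r(s_i)].
Sum = -12.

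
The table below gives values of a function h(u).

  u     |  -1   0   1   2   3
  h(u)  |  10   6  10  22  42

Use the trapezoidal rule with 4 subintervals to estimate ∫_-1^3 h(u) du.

64

Δu = 1.
T_4 = (1/2)·[10 + 2·6 + 2·10 + 2·22 + 42] = 64.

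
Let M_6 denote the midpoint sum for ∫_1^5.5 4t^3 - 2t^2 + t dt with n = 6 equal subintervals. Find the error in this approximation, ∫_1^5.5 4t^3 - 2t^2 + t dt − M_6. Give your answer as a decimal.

Exact integral: ∫_1^5.5 f(t) dt = 818.4375.
M_6 = 810.6328125.
Error = 818.4375 − 810.6328125 = 7.8046875.

7.8046875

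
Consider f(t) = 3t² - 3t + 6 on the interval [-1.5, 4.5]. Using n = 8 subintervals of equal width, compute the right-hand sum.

118.6875

Δt = (4.5 − (-1.5))/8 = 0.75.
Right endpoints: -0.75, 0, 0.75, 1.5, 2.25, 3, 3.75, 4.5.
f(-0.75) = 9.9375, f(0) = 6, f(0.75) = 5.4375, f(1.5) = 8.25, f(2.25) = 14.4375, f(3) = 24, f(3.75) = 36.9375, f(4.5) = 53.25.
Sum = Δt · [f(-0.75) + f(0) + f(0.75) + ...].
Sum = 118.6875.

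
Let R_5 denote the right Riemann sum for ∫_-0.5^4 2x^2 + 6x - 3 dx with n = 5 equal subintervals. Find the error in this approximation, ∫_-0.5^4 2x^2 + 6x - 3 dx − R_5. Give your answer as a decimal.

-27.54

Exact integral: ∫_-0.5^4 f(x) dx = 76.5.
R_5 = 104.04.
Error = 76.5 − 104.04 = -27.54.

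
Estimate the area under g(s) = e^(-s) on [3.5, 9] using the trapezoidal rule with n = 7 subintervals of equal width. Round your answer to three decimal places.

Δs = (9 − 3.5)/7 = 11/14.
g(3.5) ≈ 0.030, g(30/7) ≈ 0.014, g(71/14) ≈ 0.006, g(41/7) ≈ 0.003, g(93/14) ≈ 0.001, g(52/7) ≈ 0.001, g(115/14) ≈ 0.000, g(9) ≈ 0.000.
T_7 = (Δs/2)·[g(s_0) + 2g(s_1) + ... + 2g(s_{6}) + g(s_7)].
Sum ≈ 0.032.

0.032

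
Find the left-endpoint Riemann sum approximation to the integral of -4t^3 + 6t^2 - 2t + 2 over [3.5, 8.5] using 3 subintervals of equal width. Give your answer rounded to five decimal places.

-2517.77778

Δt = (8.5 − 3.5)/3 = 5/3.
Left endpoints: 3.5, 31/6, 41/6.
f(3.5) = -103, f(31/6) = -10796/27, f(41/6) = -27211/27.
Sum = Δt · [f(3.5) + f(31/6) + f(41/6)].
Sum ≈ -2517.77778.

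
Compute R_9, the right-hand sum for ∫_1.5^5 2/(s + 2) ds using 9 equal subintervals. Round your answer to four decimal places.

Δs = (5 − 1.5)/9 = 7/18.
Right endpoints: 17/9, 41/18, 8/3, 55/18, 31/9, 23/6, 38/9, 83/18, 5.
f(17/9) = 18/35, f(41/18) = 36/77, f(8/3) = 3/7, f(55/18) = 36/91, f(31/9) = 18/49, f(23/6) = 12/35, f(38/9) = 9/28, f(83/18) = 36/119, f(5) = 2/7.
Sum = Δs · [f(17/9) + f(41/18) + f(8/3) + ...].
Sum ≈ 1.3323.

1.3323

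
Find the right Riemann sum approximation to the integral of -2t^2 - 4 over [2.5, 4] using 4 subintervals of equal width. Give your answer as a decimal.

-41.9765625

Δt = (4 − 2.5)/4 = 0.375.
Right endpoints: 2.875, 3.25, 3.625, 4.
f(2.875) = -20.53125, f(3.25) = -25.125, f(3.625) = -30.28125, f(4) = -36.
Sum = Δt · [f(2.875) + f(3.25) + f(3.625) + f(4)].
Sum = -41.9765625.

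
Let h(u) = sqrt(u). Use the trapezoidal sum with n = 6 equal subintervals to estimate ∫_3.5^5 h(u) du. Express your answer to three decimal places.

Δu = (5 − 3.5)/6 = 0.25.
h(3.5) ≈ 1.871, h(3.75) ≈ 1.936, h(4) ≈ 2.000, h(4.25) ≈ 2.062, h(4.5) ≈ 2.121, h(4.75) ≈ 2.179, h(5) ≈ 2.236.
T_6 = (Δu/2)·[h(u_0) + 2h(u_1) + ... + 2h(u_{5}) + h(u_6)].
Sum ≈ 3.088.

3.088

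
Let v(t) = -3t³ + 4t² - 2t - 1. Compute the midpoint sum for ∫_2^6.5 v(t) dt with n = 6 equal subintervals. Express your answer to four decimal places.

Δt = (6.5 − 2)/6 = 0.75.
Midpoints: 2.375, 3.125, 3.875, 4.625, 5.375, 6.125.
v(2.375) = -11969/512, v(3.125) = -30587/512, v(3.875) = -63101/512, v(4.625) = -113399/512, v(5.375) = -185369/512, v(6.125) = -282899/512.
Sum = Δt · [v(2.375) + v(3.125) + v(3.875) + ...].
Sum ≈ -1006.8223.

-1006.8223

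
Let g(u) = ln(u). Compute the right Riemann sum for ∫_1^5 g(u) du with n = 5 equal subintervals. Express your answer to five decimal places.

Δu = (5 − 1)/5 = 0.8.
Right endpoints: 1.8, 2.6, 3.4, 4.2, 5.
g(1.8) ≈ 0.58779, g(2.6) ≈ 0.95551, g(3.4) ≈ 1.22378, g(4.2) ≈ 1.43508, g(5) ≈ 1.60944.
Sum = Δu · [g(1.8) + g(2.6) + g(3.4) + g(4.2) + g(5)].
Sum ≈ 4.64928.

4.64928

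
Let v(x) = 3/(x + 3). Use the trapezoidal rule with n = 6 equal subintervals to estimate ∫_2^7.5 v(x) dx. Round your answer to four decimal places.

Δx = (7.5 − 2)/6 = 11/12.
v(2) = 0.6, v(35/12) = 36/71, v(23/6) = 18/41, v(4.75) = 12/31, v(17/3) = 9/26, v(79/12) = 36/115, v(7.5) = 2/7.
T_6 = (Δx/2)·[v(x_0) + 2v(x_1) + ... + 2v(x_{5}) + v(x_6)].
Sum ≈ 2.2323.

2.2323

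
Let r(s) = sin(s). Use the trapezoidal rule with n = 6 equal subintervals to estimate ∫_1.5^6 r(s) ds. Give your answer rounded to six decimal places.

-0.847345

Δs = (6 − 1.5)/6 = 0.75.
r(1.5) ≈ 0.997495, r(2.25) ≈ 0.778073, r(3) ≈ 0.141120, r(3.75) ≈ -0.571561, r(4.5) ≈ -0.977530, r(5.25) ≈ -0.858934, r(6) ≈ -0.279415.
T_6 = (Δs/2)·[r(s_0) + 2r(s_1) + ... + 2r(s_{5}) + r(s_6)].
Sum ≈ -0.847345.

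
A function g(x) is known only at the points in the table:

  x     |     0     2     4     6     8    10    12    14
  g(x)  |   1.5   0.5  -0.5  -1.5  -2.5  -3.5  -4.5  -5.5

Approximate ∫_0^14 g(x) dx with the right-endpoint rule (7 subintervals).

Δx = 2.
Sum = 2·[0.5 + (-0.5) + (-1.5) + (-2.5) + (-3.5) + (-4.5) + (-5.5)] = -35.

-35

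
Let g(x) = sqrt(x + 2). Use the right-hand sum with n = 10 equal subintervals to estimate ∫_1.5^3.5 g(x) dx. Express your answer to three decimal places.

Δx = (3.5 − 1.5)/10 = 0.2.
Right endpoints: 1.7, 1.9, 2.1, 2.3, 2.5, 2.7, 2.9, 3.1, 3.3, 3.5.
g(1.7) ≈ 1.924, g(1.9) ≈ 1.975, g(2.1) ≈ 2.025, g(2.3) ≈ 2.074, g(2.5) ≈ 2.121, g(2.7) ≈ 2.168, g(2.9) ≈ 2.214, g(3.1) ≈ 2.258, g(3.3) ≈ 2.302, g(3.5) ≈ 2.345.
Sum = Δx · [g(1.7) + g(1.9) + g(2.1) + ...].
Sum ≈ 4.281.

4.281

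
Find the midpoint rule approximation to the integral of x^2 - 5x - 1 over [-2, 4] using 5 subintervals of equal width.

-12.72

Δx = (4 − (-2))/5 = 1.2.
Midpoints: -1.4, -0.2, 1, 2.2, 3.4.
f(-1.4) = 7.96, f(-0.2) = 0.04, f(1) = -5, f(2.2) = -7.16, f(3.4) = -6.44.
Sum = Δx · [f(-1.4) + f(-0.2) + f(1) + f(2.2) + f(3.4)].
Sum = -12.72.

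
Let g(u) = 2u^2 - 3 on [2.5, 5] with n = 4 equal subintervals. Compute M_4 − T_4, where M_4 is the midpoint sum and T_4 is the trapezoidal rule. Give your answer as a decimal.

M_4 = 65.25390625.
T_4 = 65.7421875.
M_4 − T_4 = -0.48828125.

-0.48828125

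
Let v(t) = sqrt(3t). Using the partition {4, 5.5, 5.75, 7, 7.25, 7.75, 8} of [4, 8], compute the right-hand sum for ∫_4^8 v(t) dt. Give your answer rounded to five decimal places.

17.66116

Subinterval widths: 1.5, 0.25, 1.25, 0.25, 0.5, 0.25.
Right endpoints: 5.5, 5.75, 7, 7.25, 7.75, 8.
v(5.5) ≈ 4.06202, v(5.75) ≈ 4.15331, v(7) ≈ 4.58258, v(7.25) ≈ 4.66369, v(7.75) ≈ 4.82183, v(8) ≈ 4.89898.
Sum = Σ Δt_i · v(t_i).
Sum ≈ 17.66116.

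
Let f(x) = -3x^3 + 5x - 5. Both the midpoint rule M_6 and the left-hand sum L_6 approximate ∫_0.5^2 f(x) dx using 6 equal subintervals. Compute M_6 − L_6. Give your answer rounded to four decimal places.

-1.7520

M_6 ≈ -9.990234.
L_6 = -8.23828125.
M_6 − L_6 ≈ -1.7520.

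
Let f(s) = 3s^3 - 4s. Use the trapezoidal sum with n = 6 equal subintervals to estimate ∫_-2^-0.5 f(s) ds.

Δs = (-0.5 − (-2))/6 = 0.25.
f(-2) = -16, f(-1.75) = -9.078125, f(-1.5) = -4.125, f(-1.25) = -0.859375, f(-1) = 1, f(-0.75) = 1.734375, f(-0.5) = 1.625.
T_6 = (Δs/2)·[f(s_0) + 2f(s_1) + ... + 2f(s_{5}) + f(s_6)].
Sum = -4.62890625.

-4.62890625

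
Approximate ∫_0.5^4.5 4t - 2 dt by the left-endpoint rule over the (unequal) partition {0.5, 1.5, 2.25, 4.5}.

18.75

Subinterval widths: 1, 0.75, 2.25.
Left endpoints: 0.5, 1.5, 2.25.
f(0.5) = 0, f(1.5) = 4, f(2.25) = 7.
Sum = Σ Δt_i · f(t_i).
Sum = 18.75.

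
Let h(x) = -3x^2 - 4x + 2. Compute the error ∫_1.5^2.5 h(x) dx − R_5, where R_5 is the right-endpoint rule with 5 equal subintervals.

1.62

Exact integral: ∫_1.5^2.5 h(x) dx = -18.25.
R_5 = -19.87.
Error = -18.25 − (-19.87) = 1.62.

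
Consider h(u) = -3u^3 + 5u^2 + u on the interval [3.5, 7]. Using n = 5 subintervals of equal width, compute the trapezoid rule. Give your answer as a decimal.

-1181.69625

Δu = (7 − 3.5)/5 = 0.7.
h(3.5) = -63.875, h(4.2) = -129.864, h(4.9) = -227.997, h(5.6) = -364.448, h(6.3) = -545.391, h(7) = -777.
T_5 = (Δu/2)·[h(u_0) + 2h(u_1) + ... + 2h(u_{4}) + h(u_5)].
Sum = -1181.69625.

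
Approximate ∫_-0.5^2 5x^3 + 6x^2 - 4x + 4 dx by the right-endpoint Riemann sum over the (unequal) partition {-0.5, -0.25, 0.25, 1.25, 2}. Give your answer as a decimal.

66.19140625

Subinterval widths: 0.25, 0.5, 1, 0.75.
Right endpoints: -0.25, 0.25, 1.25, 2.
f(-0.25) = 5.296875, f(0.25) = 3.453125, f(1.25) = 18.140625, f(2) = 60.
Sum = Σ Δx_i · f(x_i).
Sum = 66.19140625.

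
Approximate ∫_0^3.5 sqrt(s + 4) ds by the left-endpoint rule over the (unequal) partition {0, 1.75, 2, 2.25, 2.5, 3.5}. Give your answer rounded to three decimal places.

Subinterval widths: 1.75, 0.25, 0.25, 0.25, 1.
Left endpoints: 0, 1.75, 2, 2.25, 2.5.
f(0) ≈ 2.000, f(1.75) ≈ 2.398, f(2) ≈ 2.449, f(2.25) ≈ 2.500, f(2.5) ≈ 2.550.
Sum = Σ Δs_i · f(s_i).
Sum ≈ 7.886.

7.886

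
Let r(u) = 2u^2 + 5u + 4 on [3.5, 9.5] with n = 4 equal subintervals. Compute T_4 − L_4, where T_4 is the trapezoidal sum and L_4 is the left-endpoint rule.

T_4 = 766.5.
L_4 = 627.
T_4 − L_4 = 139.5.

139.5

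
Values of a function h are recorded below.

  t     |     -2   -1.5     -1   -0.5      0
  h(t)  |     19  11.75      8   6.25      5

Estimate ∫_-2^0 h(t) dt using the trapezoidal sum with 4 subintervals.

19

Δt = 0.5.
T_4 = (0.5/2)·[19 + 2·11.75 + 2·8 + 2·6.25 + 5] = 19.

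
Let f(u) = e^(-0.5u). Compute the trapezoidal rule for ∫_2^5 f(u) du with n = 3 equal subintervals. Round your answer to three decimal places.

Δu = (5 − 2)/3 = 1.
f(2) ≈ 0.368, f(3) ≈ 0.223, f(4) ≈ 0.135, f(5) ≈ 0.082.
T_3 = (Δu/2)·[f(u_0) + 2f(u_1) + 2f(u_2) + f(u_3)].
Sum ≈ 0.583.

0.583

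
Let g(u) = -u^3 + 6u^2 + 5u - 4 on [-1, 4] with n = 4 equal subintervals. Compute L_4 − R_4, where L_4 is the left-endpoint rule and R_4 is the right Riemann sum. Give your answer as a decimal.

-62.5

L_4 = 54.453125.
R_4 = 116.953125.
L_4 − R_4 = -62.5.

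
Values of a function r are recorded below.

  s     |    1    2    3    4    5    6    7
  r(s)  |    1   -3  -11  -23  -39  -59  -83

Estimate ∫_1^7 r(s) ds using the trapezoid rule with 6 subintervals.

-176

Δs = 1.
T_6 = (1/2)·[1 + 2·(-3) + 2·(-11) + 2·(-23) + 2·(-39) + 2·(-59) + (-83)] = -176.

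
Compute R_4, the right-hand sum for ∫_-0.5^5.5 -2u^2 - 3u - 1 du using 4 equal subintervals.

-225

Δu = (5.5 − (-0.5))/4 = 1.5.
Right endpoints: 1, 2.5, 4, 5.5.
f(1) = -6, f(2.5) = -21, f(4) = -45, f(5.5) = -78.
Sum = Δu · [f(1) + f(2.5) + f(4) + f(5.5)].
Sum = -225.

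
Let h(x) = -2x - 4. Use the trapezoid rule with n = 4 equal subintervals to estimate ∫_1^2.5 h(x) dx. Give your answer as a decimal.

-11.25

Δx = (2.5 − 1)/4 = 0.375.
h(1) = -6, h(1.375) = -6.75, h(1.75) = -7.5, h(2.125) = -8.25, h(2.5) = -9.
T_4 = (Δx/2)·[h(x_0) + 2h(x_1) + 2h(x_2) + 2h(x_3) + h(x_4)].
Sum = -11.25.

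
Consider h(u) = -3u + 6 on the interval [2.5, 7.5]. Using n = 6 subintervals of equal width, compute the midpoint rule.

Δu = (7.5 − 2.5)/6 = 5/6.
Midpoints: 35/12, 3.75, 55/12, 65/12, 6.25, 85/12.
h(35/12) = -2.75, h(3.75) = -5.25, h(55/12) = -7.75, h(65/12) = -10.25, h(6.25) = -12.75, h(85/12) = -15.25.
Sum = Δu · [h(35/12) + h(3.75) + h(55/12) + ...].
Sum = -45.

-45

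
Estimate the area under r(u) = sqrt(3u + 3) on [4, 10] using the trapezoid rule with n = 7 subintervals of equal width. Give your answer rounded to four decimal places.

29.2091

Δu = (10 − 4)/7 = 6/7.
r(4) ≈ 3.8730, r(34/7) ≈ 4.1918, r(40/7) ≈ 4.4881, r(46/7) ≈ 4.7660, r(52/7) ≈ 5.0285, r(58/7) ≈ 5.2780, r(64/7) ≈ 5.5162, r(10) ≈ 5.7446.
T_7 = (Δu/2)·[r(u_0) + 2r(u_1) + ... + 2r(u_{6}) + r(u_7)].
Sum ≈ 29.2091.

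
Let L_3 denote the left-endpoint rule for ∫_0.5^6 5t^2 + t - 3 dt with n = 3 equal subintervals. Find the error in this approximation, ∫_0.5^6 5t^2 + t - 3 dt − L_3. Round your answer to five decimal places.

153.49074

Exact integral: ∫_0.5^6 f(t) dt ≈ 361.1666667.
L_3 ≈ 207.6759259.
Error ≈ 361.1666667 − 207.6759259 ≈ 153.49074.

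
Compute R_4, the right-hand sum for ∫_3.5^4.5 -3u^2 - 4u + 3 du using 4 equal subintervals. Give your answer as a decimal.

Δu = (4.5 − 3.5)/4 = 0.25.
Right endpoints: 3.75, 4, 4.25, 4.5.
f(3.75) = -54.1875, f(4) = -61, f(4.25) = -68.1875, f(4.5) = -75.75.
Sum = Δu · [f(3.75) + f(4) + f(4.25) + f(4.5)].
Sum = -64.78125.

-64.78125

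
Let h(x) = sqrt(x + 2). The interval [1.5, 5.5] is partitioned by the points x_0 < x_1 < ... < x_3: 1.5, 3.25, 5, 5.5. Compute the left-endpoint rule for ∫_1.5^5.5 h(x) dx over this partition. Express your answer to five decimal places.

8.60658

Subinterval widths: 1.75, 1.75, 0.5.
Left endpoints: 1.5, 3.25, 5.
h(1.5) ≈ 1.87083, h(3.25) ≈ 2.29129, h(5) ≈ 2.64575.
Sum = Σ Δx_i · h(x_i).
Sum ≈ 8.60658.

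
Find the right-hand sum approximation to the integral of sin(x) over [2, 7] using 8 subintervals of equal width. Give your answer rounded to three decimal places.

Δx = (7 − 2)/8 = 0.625.
Right endpoints: 2.625, 3.25, 3.875, 4.5, 5.125, 5.75, 6.375, 7.
f(2.625) ≈ 0.494, f(3.25) ≈ -0.108, f(3.875) ≈ -0.669, f(4.5) ≈ -0.978, f(5.125) ≈ -0.916, f(5.75) ≈ -0.508, f(6.375) ≈ 0.092, f(7) ≈ 0.657.
Sum = Δx · [f(2.625) + f(3.25) + f(3.875) + ...].
Sum ≈ -1.211.

-1.211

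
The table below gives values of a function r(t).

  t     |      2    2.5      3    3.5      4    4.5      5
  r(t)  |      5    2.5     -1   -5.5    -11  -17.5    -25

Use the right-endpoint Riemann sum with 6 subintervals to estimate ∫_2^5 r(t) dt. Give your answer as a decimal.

-28.75

Δt = 0.5.
Sum = 0.5·[2.5 + (-1) + (-5.5) + (-11) + (-17.5) + (-25)] = -28.75.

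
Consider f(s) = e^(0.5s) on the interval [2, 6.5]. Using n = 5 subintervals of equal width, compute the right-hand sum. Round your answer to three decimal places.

57.303

Δs = (6.5 − 2)/5 = 0.9.
Right endpoints: 2.9, 3.8, 4.7, 5.6, 6.5.
f(2.9) ≈ 4.263, f(3.8) ≈ 6.686, f(4.7) ≈ 10.486, f(5.6) ≈ 16.445, f(6.5) ≈ 25.790.
Sum = Δs · [f(2.9) + f(3.8) + f(4.7) + f(5.6) + f(6.5)].
Sum ≈ 57.303.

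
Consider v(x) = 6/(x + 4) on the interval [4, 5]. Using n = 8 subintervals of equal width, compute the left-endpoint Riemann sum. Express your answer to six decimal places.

Δx = (5 − 4)/8 = 0.125.
Left endpoints: 4, 4.125, 4.25, 4.375, 4.5, 4.625, 4.75, 4.875.
v(4) = 0.75, v(4.125) = 48/65, v(4.25) = 8/11, v(4.375) = 48/67, v(4.5) = 12/17, v(4.625) = 16/23, v(4.75) = 24/35, v(4.875) = 48/71.
Sum = Δx · [v(4) + v(4.125) + v(4.25) + ...].
Sum ≈ 0.711932.

0.711932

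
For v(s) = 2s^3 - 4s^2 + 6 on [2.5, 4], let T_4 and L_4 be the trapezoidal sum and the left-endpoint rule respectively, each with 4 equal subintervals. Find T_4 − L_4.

10.828125

T_4 ≈ 53.5136719.
L_4 ≈ 42.6855469.
T_4 − L_4 = 10.828125.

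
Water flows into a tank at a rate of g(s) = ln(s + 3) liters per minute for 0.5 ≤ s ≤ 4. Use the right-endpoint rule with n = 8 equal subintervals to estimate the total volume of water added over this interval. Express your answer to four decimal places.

5.8861

Δs = (4 − 0.5)/8 = 0.4375.
Right endpoints: 0.9375, 1.375, 1.8125, 2.25, 2.6875, 3.125, 3.5625, 4.
g(0.9375) ≈ 1.3705, g(1.375) ≈ 1.4759, g(1.8125) ≈ 1.5712, g(2.25) ≈ 1.6582, g(2.6875) ≈ 1.7383, g(3.125) ≈ 1.8124, g(3.5625) ≈ 1.8814, g(4) ≈ 1.9459.
Sum = Δs · [g(0.9375) + g(1.375) + g(1.8125) + ...].
Sum ≈ 5.8861.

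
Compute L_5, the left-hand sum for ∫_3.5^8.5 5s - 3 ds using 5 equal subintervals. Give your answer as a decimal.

122.5

Δs = (8.5 − 3.5)/5 = 1.
Left endpoints: 3.5, 4.5, 5.5, 6.5, 7.5.
f(3.5) = 14.5, f(4.5) = 19.5, f(5.5) = 24.5, f(6.5) = 29.5, f(7.5) = 34.5.
Sum = Δs · [f(3.5) + f(4.5) + f(5.5) + f(6.5) + f(7.5)].
Sum = 122.5.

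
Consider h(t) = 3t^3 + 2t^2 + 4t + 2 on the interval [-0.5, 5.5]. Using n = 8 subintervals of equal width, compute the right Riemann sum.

Δt = (5.5 − (-0.5))/8 = 0.75.
Right endpoints: 0.25, 1, 1.75, 2.5, 3.25, 4, 4.75, 5.5.
h(0.25) = 3.171875, h(1) = 11, h(1.75) = 31.203125, h(2.5) = 71.375, h(3.25) = 139.109375, h(4) = 242, h(4.75) = 387.640625, h(5.5) = 583.625.
Sum = Δt · [h(0.25) + h(1) + h(1.75) + ...].
Sum = 1101.84375.

1101.84375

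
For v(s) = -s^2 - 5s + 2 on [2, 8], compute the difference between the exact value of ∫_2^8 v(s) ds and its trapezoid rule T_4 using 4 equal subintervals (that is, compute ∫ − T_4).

Exact integral: ∫_2^8 v(s) ds = -306.
T_4 = -308.25.
Error = -306 − (-308.25) = 2.25.

2.25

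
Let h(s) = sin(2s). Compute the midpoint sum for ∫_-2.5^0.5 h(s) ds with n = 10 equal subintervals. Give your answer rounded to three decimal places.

-0.130

Δs = (0.5 − (-2.5))/10 = 0.3.
Midpoints: -2.35, -2.05, -1.75, -1.45, -1.15, -0.85, -0.55, -0.25, 0.05, 0.35.
h(-2.35) ≈ 1.000, h(-2.05) ≈ 0.818, h(-1.75) ≈ 0.351, h(-1.45) ≈ -0.239, h(-1.15) ≈ -0.746, h(-0.85) ≈ -0.992, h(-0.55) ≈ -0.891, h(-0.25) ≈ -0.479, h(0.05) ≈ 0.100, h(0.35) ≈ 0.644.
Sum = Δs · [h(-2.35) + h(-2.05) + h(-1.75) + ...].
Sum ≈ -0.130.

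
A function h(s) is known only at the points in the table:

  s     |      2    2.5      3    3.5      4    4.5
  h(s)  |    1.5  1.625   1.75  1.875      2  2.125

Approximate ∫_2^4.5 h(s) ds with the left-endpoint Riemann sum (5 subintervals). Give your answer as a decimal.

Δs = 0.5.
Sum = 0.5·[1.5 + 1.625 + 1.75 + 1.875 + 2] = 4.375.

4.375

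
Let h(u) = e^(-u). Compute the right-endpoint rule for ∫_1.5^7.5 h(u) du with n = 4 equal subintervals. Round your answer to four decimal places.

Δu = (7.5 − 1.5)/4 = 1.5.
Right endpoints: 3, 4.5, 6, 7.5.
h(3) ≈ 0.0498, h(4.5) ≈ 0.0111, h(6) ≈ 0.0025, h(7.5) ≈ 0.0006.
Sum = Δu · [h(3) + h(4.5) + h(6) + h(7.5)].
Sum ≈ 0.0959.

0.0959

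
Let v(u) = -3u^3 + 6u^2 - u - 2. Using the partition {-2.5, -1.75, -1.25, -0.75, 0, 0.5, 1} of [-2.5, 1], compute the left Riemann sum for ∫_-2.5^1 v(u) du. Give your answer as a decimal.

Subinterval widths: 0.75, 0.5, 0.5, 0.75, 0.5, 0.5.
Left endpoints: -2.5, -1.75, -1.25, -0.75, 0, 0.5.
v(-2.5) = 84.875, v(-1.75) = 34.203125, v(-1.25) = 14.484375, v(-0.75) = 3.390625, v(0) = -2, v(0.5) = -1.375.
Sum = Σ Δu_i · v(u_i).
Sum = 88.85546875.

88.85546875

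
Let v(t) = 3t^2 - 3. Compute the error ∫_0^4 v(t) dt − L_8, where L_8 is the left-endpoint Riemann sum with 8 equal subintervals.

11.5

Exact integral: ∫_0^4 v(t) dt = 52.
L_8 = 40.5.
Error = 52 − 40.5 = 11.5.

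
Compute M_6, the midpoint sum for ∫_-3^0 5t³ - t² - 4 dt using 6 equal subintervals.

-120.78125

Δt = (0 − (-3))/6 = 0.5.
Midpoints: -2.75, -2.25, -1.75, -1.25, -0.75, -0.25.
f(-2.75) = -115.546875, f(-2.25) = -66.015625, f(-1.75) = -33.859375, f(-1.25) = -15.328125, f(-0.75) = -6.671875, f(-0.25) = -4.140625.
Sum = Δt · [f(-2.75) + f(-2.25) + f(-1.75) + ...].
Sum = -120.78125.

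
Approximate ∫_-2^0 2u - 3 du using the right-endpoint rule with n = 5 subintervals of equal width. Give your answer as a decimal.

-9.2

Δu = (0 − (-2))/5 = 0.4.
Right endpoints: -1.6, -1.2, -0.8, -0.4, 0.
f(-1.6) = -6.2, f(-1.2) = -5.4, f(-0.8) = -4.6, f(-0.4) = -3.8, f(0) = -3.
Sum = Δu · [f(-1.6) + f(-1.2) + f(-0.8) + f(-0.4) + f(0)].
Sum = -9.2.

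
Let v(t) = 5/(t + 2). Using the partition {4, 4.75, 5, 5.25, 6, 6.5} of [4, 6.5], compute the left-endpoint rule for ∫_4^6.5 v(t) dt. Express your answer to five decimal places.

Subinterval widths: 0.75, 0.25, 0.25, 0.75, 0.5.
Left endpoints: 4, 4.75, 5, 5.25, 6.
v(4) = 5/6, v(4.75) = 20/27, v(5) = 5/7, v(5.25) = 20/29, v(6) = 0.625.
Sum = Σ Δt_i · v(t_i).
Sum ≈ 1.81850.

1.81850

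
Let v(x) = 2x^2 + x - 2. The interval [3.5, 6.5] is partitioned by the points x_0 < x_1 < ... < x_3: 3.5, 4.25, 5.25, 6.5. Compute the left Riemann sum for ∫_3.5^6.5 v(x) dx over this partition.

130.84375

Subinterval widths: 0.75, 1, 1.25.
Left endpoints: 3.5, 4.25, 5.25.
v(3.5) = 26, v(4.25) = 38.375, v(5.25) = 58.375.
Sum = Σ Δx_i · v(x_i).
Sum = 130.84375.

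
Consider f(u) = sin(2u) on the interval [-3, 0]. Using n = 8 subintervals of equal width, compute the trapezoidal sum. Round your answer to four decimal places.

-0.0190

Δu = (0 − (-3))/8 = 0.375.
f(-3) ≈ 0.2794, f(-2.625) ≈ 0.8589, f(-2.25) ≈ 0.9775, f(-1.875) ≈ 0.5716, f(-1.5) ≈ -0.1411, f(-1.125) ≈ -0.7781, f(-0.75) ≈ -0.9975, f(-0.375) ≈ -0.6816, f(0) ≈ 0.0000.
T_8 = (Δu/2)·[f(u_0) + 2f(u_1) + ... + 2f(u_{7}) + f(u_8)].
Sum ≈ -0.0190.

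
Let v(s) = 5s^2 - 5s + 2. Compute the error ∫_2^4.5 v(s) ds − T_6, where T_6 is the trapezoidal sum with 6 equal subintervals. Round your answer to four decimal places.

Exact integral: ∫_2^4.5 v(s) ds ≈ 102.916667.
T_6 ≈ 103.278356.
Error ≈ 102.916667 − 103.278356 ≈ -0.3617.

-0.3617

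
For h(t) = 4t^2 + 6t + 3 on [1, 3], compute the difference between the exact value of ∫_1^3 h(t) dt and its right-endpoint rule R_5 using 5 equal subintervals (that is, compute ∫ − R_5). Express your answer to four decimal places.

Exact integral: ∫_1^3 h(t) dt ≈ 64.666667.
R_5 = 73.68.
Error ≈ 64.666667 − 73.68 ≈ -9.0133.

-9.0133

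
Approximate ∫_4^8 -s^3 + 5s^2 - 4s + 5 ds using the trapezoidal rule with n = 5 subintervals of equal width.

-294.88

Δs = (8 − 4)/5 = 0.8.
f(4) = 5, f(4.8) = -9.592, f(5.6) = -36.216, f(6.4) = -77.944, f(7.2) = -137.848, f(8) = -219.
T_5 = (Δs/2)·[f(s_0) + 2f(s_1) + ... + 2f(s_{4}) + f(s_5)].
Sum = -294.88.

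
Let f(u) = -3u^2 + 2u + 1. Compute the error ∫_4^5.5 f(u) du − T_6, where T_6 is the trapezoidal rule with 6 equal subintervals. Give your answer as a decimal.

0.046875

Exact integral: ∫_4^5.5 f(u) du = -86.625.
T_6 = -86.671875.
Error = -86.625 − (-86.671875) = 0.046875.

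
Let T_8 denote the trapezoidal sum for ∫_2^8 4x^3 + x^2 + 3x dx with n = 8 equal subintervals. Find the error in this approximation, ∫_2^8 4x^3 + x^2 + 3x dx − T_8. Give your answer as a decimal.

-34.3125

Exact integral: ∫_2^8 f(x) dx = 4338.
T_8 = 4372.3125.
Error = 4338 − 4372.3125 = -34.3125.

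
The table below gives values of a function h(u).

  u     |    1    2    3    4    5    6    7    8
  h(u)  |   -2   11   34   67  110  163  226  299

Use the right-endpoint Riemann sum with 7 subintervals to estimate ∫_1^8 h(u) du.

910

Δu = 1.
Sum = 1·[11 + 34 + 67 + 110 + 163 + 226 + 299] = 910.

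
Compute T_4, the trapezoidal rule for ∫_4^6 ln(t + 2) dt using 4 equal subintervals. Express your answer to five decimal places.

3.88411

Δt = (6 − 4)/4 = 0.5.
f(4) ≈ 1.79176, f(4.5) ≈ 1.87180, f(5) ≈ 1.94591, f(5.5) ≈ 2.01490, f(6) ≈ 2.07944.
T_4 = (Δt/2)·[f(t_0) + 2f(t_1) + 2f(t_2) + 2f(t_3) + f(t_4)].
Sum ≈ 3.88411.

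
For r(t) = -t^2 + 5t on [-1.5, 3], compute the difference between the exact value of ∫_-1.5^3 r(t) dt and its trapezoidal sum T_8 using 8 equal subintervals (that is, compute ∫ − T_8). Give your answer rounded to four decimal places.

0.2373

Exact integral: ∫_-1.5^3 r(t) dt = 6.75.
T_8 ≈ 6.512695.
Error ≈ 6.75 − 6.512695 ≈ 0.2373.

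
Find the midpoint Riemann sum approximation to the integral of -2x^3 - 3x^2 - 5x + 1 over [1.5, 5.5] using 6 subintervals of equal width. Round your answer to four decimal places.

-680.4444

Δx = (5.5 − 1.5)/6 = 2/3.
Midpoints: 11/6, 2.5, 19/6, 23/6, 4.5, 31/6.
f(11/6) = -1651/54, f(2.5) = -61.5, f(19/6) = -5855/54, f(23/6) = -9445/54, f(4.5) = -264.5, f(31/6) = -20561/54.
Sum = Δx · [f(11/6) + f(2.5) + f(19/6) + ...].
Sum ≈ -680.4444.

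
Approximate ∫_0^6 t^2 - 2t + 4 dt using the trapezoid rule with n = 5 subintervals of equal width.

61.44

Δt = (6 − 0)/5 = 1.2.
f(0) = 4, f(1.2) = 3.04, f(2.4) = 4.96, f(3.6) = 9.76, f(4.8) = 17.44, f(6) = 28.
T_5 = (Δt/2)·[f(t_0) + 2f(t_1) + ... + 2f(t_{4}) + f(t_5)].
Sum = 61.44.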